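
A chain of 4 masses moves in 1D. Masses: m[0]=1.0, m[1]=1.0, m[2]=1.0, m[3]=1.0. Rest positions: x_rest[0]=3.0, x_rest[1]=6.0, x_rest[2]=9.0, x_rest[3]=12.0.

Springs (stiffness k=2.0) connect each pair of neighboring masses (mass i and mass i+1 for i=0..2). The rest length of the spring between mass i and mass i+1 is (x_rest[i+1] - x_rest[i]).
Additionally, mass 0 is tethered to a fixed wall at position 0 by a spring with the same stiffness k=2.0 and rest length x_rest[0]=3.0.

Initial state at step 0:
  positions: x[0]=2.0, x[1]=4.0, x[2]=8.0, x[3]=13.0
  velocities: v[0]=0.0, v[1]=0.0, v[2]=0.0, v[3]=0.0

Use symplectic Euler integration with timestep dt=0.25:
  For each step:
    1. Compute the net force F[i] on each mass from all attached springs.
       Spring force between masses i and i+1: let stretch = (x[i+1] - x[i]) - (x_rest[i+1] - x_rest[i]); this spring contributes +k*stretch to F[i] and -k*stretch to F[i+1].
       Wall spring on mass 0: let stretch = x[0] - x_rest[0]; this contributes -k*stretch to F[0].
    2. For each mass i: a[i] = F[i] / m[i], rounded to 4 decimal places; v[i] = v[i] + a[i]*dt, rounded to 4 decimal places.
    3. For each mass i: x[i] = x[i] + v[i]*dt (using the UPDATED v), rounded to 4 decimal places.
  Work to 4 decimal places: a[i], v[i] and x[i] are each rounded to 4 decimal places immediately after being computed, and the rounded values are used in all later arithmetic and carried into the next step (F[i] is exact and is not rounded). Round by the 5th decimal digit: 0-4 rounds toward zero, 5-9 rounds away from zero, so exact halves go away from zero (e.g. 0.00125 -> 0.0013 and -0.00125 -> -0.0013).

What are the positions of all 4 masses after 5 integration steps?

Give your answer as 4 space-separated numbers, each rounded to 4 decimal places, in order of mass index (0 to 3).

Step 0: x=[2.0000 4.0000 8.0000 13.0000] v=[0.0000 0.0000 0.0000 0.0000]
Step 1: x=[2.0000 4.2500 8.1250 12.7500] v=[0.0000 1.0000 0.5000 -1.0000]
Step 2: x=[2.0313 4.7031 8.3438 12.2969] v=[0.1250 1.8125 0.8750 -1.8125]
Step 3: x=[2.1426 5.2774 8.6016 11.7246] v=[0.4453 2.2970 1.0312 -2.2891]
Step 4: x=[2.3780 5.8753 8.8343 11.1370] v=[0.9414 2.3917 0.9306 -2.3506]
Step 5: x=[2.7533 6.4060 8.9849 10.6365] v=[1.5011 2.1226 0.6025 -2.0020]

Answer: 2.7533 6.4060 8.9849 10.6365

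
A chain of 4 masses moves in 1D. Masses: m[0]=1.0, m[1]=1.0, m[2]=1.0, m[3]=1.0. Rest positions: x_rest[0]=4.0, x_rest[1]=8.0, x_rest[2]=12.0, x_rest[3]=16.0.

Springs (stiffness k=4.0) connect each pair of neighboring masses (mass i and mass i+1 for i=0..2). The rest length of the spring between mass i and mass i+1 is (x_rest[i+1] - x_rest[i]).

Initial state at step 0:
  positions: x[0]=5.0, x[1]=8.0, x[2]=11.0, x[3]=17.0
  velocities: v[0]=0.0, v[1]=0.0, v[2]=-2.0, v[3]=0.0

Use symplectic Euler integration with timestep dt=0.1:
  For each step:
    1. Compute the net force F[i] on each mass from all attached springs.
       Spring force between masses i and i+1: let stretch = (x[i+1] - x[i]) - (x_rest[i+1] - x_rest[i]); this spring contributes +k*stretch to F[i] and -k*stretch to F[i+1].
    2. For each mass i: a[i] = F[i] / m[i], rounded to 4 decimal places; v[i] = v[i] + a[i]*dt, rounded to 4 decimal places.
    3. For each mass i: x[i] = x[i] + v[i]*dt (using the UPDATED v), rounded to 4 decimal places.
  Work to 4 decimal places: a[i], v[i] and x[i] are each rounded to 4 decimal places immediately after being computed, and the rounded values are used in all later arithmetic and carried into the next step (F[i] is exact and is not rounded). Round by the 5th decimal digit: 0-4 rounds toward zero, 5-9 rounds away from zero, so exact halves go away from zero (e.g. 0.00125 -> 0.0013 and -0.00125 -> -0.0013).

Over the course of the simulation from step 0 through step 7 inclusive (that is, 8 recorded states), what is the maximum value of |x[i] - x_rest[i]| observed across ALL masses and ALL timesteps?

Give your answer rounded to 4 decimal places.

Answer: 1.0800

Derivation:
Step 0: x=[5.0000 8.0000 11.0000 17.0000] v=[0.0000 0.0000 -2.0000 0.0000]
Step 1: x=[4.9600 8.0000 10.9200 16.9200] v=[-0.4000 0.0000 -0.8000 -0.8000]
Step 2: x=[4.8816 7.9952 10.9632 16.7600] v=[-0.7840 -0.0480 0.4320 -1.6000]
Step 3: x=[4.7677 7.9846 11.1196 16.5281] v=[-1.1386 -0.1062 1.5635 -2.3187]
Step 4: x=[4.6225 7.9707 11.3669 16.2399] v=[-1.4518 -0.1390 2.4729 -2.8821]
Step 5: x=[4.4513 7.9587 11.6733 15.9168] v=[-1.7125 -0.1198 3.0636 -3.2313]
Step 6: x=[4.2604 7.9550 12.0008 15.5839] v=[-1.9095 -0.0369 3.2752 -3.3287]
Step 7: x=[4.0572 7.9654 12.3098 15.2677] v=[-2.0317 0.1036 3.0901 -3.1619]
Max displacement = 1.0800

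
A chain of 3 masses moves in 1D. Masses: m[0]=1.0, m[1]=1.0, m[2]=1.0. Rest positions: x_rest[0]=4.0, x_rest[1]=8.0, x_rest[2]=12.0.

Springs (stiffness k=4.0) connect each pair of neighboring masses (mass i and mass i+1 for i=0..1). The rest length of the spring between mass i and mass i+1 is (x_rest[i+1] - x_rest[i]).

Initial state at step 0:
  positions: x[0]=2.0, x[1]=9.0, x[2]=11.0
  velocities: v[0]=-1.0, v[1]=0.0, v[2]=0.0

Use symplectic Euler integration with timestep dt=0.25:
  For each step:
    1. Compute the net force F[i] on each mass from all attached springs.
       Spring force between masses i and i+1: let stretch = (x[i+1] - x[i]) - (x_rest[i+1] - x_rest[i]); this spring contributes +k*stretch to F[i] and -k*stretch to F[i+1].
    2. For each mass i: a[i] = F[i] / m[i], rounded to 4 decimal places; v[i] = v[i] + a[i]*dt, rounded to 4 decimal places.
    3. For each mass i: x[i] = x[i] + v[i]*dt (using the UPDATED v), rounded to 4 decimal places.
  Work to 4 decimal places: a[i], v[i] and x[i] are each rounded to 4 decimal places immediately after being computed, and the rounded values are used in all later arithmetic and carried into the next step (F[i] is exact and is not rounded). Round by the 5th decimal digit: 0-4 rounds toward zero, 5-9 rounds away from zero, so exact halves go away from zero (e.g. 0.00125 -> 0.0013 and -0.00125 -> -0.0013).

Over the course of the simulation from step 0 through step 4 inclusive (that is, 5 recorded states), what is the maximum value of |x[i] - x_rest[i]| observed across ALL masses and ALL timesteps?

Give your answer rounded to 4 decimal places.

Answer: 2.7187

Derivation:
Step 0: x=[2.0000 9.0000 11.0000] v=[-1.0000 0.0000 0.0000]
Step 1: x=[2.5000 7.7500 11.5000] v=[2.0000 -5.0000 2.0000]
Step 2: x=[3.3125 6.1250 12.0625] v=[3.2500 -6.5000 2.2500]
Step 3: x=[3.8281 5.2813 12.1406] v=[2.0625 -3.3750 0.3125]
Step 4: x=[3.7070 5.7891 11.5039] v=[-0.4843 2.0311 -2.5468]
Max displacement = 2.7187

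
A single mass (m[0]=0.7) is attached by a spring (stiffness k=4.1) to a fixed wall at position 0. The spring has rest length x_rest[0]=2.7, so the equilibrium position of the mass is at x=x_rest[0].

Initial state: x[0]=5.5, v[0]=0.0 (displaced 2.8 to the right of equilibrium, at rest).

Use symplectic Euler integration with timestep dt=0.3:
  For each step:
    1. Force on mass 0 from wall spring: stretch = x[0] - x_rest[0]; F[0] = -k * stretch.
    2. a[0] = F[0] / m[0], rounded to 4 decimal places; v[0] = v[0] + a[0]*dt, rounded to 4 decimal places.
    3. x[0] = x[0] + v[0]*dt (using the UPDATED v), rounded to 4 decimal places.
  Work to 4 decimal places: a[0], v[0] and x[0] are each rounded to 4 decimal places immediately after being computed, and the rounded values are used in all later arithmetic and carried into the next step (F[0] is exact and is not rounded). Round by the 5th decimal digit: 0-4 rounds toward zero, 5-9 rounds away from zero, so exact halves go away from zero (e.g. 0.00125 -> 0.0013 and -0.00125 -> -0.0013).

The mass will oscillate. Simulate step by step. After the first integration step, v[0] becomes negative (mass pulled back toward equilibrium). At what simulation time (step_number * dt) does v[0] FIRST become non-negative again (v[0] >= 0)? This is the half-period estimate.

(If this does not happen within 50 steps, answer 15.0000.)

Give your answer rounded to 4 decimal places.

Answer: 1.5000

Derivation:
Step 0: x=[5.5000] v=[0.0000]
Step 1: x=[4.0240] v=[-4.9200]
Step 2: x=[1.8501] v=[-7.2465]
Step 3: x=[0.1242] v=[-5.7531]
Step 4: x=[-0.2439] v=[-1.2271]
Step 5: x=[0.9398] v=[3.9457]
First v>=0 after going negative at step 5, time=1.5000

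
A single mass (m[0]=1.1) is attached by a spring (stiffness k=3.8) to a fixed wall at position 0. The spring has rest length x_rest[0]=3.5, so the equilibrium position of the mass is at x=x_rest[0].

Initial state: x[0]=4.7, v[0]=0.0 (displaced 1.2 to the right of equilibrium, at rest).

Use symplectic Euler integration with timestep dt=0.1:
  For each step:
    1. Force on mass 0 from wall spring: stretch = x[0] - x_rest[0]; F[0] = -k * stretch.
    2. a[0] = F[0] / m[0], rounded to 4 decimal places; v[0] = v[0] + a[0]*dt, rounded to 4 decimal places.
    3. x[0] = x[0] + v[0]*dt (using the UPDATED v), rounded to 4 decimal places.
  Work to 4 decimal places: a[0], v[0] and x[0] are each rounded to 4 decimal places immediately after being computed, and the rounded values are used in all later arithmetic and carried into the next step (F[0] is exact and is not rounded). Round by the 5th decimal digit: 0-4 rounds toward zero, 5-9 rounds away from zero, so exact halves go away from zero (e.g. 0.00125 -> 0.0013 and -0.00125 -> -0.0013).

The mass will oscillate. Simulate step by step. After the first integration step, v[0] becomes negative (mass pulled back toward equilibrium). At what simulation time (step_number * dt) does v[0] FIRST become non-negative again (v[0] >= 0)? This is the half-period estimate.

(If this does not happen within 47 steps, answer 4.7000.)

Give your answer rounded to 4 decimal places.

Step 0: x=[4.7000] v=[0.0000]
Step 1: x=[4.6585] v=[-0.4146]
Step 2: x=[4.5770] v=[-0.8148]
Step 3: x=[4.4583] v=[-1.1869]
Step 4: x=[4.3065] v=[-1.5180]
Step 5: x=[4.1268] v=[-1.7966]
Step 6: x=[3.9255] v=[-2.0131]
Step 7: x=[3.7095] v=[-2.1601]
Step 8: x=[3.4863] v=[-2.2325]
Step 9: x=[3.2635] v=[-2.2278]
Step 10: x=[3.0489] v=[-2.1461]
Step 11: x=[2.8499] v=[-1.9903]
Step 12: x=[2.6733] v=[-1.7657]
Step 13: x=[2.5253] v=[-1.4801]
Step 14: x=[2.4110] v=[-1.1434]
Step 15: x=[2.3343] v=[-0.7672]
Step 16: x=[2.2979] v=[-0.3645]
Step 17: x=[2.3030] v=[0.0508]
First v>=0 after going negative at step 17, time=1.7000

Answer: 1.7000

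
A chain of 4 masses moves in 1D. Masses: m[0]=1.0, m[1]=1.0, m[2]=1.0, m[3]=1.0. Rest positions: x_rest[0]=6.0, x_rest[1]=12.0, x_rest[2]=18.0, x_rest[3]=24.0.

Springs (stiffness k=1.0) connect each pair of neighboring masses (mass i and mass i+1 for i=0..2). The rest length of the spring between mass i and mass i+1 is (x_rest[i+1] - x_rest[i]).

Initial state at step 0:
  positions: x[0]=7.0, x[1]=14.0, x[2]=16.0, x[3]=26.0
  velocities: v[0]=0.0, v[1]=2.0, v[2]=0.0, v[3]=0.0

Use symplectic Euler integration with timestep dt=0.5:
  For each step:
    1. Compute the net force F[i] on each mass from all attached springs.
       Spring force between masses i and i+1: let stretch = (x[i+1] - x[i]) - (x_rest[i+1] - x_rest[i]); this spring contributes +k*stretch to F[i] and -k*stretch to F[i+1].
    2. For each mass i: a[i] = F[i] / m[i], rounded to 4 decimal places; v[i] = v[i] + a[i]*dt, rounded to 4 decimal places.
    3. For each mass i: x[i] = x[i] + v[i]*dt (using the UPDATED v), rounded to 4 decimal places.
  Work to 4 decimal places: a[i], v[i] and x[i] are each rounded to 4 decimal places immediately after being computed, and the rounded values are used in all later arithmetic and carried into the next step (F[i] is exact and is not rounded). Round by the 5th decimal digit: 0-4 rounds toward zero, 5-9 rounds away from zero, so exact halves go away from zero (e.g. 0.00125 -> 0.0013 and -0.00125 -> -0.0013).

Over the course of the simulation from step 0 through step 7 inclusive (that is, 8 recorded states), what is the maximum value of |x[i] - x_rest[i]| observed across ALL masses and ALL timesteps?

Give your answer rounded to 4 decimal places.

Answer: 4.2032

Derivation:
Step 0: x=[7.0000 14.0000 16.0000 26.0000] v=[0.0000 2.0000 0.0000 0.0000]
Step 1: x=[7.2500 13.7500 18.0000 25.0000] v=[0.5000 -0.5000 4.0000 -2.0000]
Step 2: x=[7.6250 12.9375 20.6875 23.7500] v=[0.7500 -1.6250 5.3750 -2.5000]
Step 3: x=[7.8282 12.7344 22.2032 23.2344] v=[0.4063 -0.4063 3.0313 -1.0313]
Step 4: x=[7.7579 13.6719 21.6095 23.9610] v=[-0.1406 1.8750 -1.1875 1.4531]
Step 5: x=[7.6661 15.1153 19.6192 25.5997] v=[-0.1836 2.8868 -3.9806 3.2774]
Step 6: x=[7.9366 15.8224 17.9981 27.2433] v=[0.5410 1.4142 -3.2423 3.2872]
Step 7: x=[8.6786 15.1020 18.1444 28.0756] v=[1.4839 -1.4409 0.2925 1.6646]
Max displacement = 4.2032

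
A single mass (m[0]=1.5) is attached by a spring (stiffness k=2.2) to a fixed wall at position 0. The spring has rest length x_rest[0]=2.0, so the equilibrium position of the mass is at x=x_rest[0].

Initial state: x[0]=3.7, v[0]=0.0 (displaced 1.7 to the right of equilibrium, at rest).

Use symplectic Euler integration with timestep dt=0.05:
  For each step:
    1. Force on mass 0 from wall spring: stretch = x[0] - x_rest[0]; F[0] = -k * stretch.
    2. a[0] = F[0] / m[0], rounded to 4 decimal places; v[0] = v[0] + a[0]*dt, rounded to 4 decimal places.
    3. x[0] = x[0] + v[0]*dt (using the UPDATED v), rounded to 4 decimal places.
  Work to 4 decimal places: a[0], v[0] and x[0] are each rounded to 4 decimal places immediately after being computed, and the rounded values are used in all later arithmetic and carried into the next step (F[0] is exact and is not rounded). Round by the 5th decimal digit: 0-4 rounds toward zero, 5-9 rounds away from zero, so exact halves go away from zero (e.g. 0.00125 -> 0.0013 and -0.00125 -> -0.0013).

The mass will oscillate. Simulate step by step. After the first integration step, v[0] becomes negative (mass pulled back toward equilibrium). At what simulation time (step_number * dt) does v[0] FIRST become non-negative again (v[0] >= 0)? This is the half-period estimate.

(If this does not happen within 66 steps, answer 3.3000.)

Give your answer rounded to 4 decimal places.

Step 0: x=[3.7000] v=[0.0000]
Step 1: x=[3.6938] v=[-0.1247]
Step 2: x=[3.6814] v=[-0.2489]
Step 3: x=[3.6628] v=[-0.3722]
Step 4: x=[3.6381] v=[-0.4941]
Step 5: x=[3.6074] v=[-0.6142]
Step 6: x=[3.5708] v=[-0.7321]
Step 7: x=[3.5284] v=[-0.8473]
Step 8: x=[3.4804] v=[-0.9594]
Step 9: x=[3.4270] v=[-1.0680]
Step 10: x=[3.3684] v=[-1.1726]
Step 11: x=[3.3048] v=[-1.2730]
Step 12: x=[3.2364] v=[-1.3687]
Step 13: x=[3.1634] v=[-1.4594]
Step 14: x=[3.0862] v=[-1.5447]
Step 15: x=[3.0050] v=[-1.6244]
Step 16: x=[2.9201] v=[-1.6981]
Step 17: x=[2.8318] v=[-1.7656]
Step 18: x=[2.7405] v=[-1.8266]
Step 19: x=[2.6465] v=[-1.8809]
Step 20: x=[2.5501] v=[-1.9283]
Step 21: x=[2.4517] v=[-1.9686]
Step 22: x=[2.3516] v=[-2.0017]
Step 23: x=[2.2502] v=[-2.0275]
Step 24: x=[2.1479] v=[-2.0459]
Step 25: x=[2.0451] v=[-2.0567]
Step 26: x=[1.9421] v=[-2.0600]
Step 27: x=[1.8393] v=[-2.0558]
Step 28: x=[1.7371] v=[-2.0440]
Step 29: x=[1.6359] v=[-2.0247]
Step 30: x=[1.5360] v=[-1.9980]
Step 31: x=[1.4378] v=[-1.9640]
Step 32: x=[1.3417] v=[-1.9228]
Step 33: x=[1.2480] v=[-1.8745]
Step 34: x=[1.1570] v=[-1.8194]
Step 35: x=[1.0691] v=[-1.7576]
Step 36: x=[0.9846] v=[-1.6893]
Step 37: x=[0.9039] v=[-1.6148]
Step 38: x=[0.8272] v=[-1.5344]
Step 39: x=[0.7548] v=[-1.4484]
Step 40: x=[0.6869] v=[-1.3571]
Step 41: x=[0.6239] v=[-1.2608]
Step 42: x=[0.5659] v=[-1.1599]
Step 43: x=[0.5132] v=[-1.0547]
Step 44: x=[0.4659] v=[-0.9457]
Step 45: x=[0.4242] v=[-0.8332]
Step 46: x=[0.3883] v=[-0.7176]
Step 47: x=[0.3583] v=[-0.5994]
Step 48: x=[0.3344] v=[-0.4790]
Step 49: x=[0.3166] v=[-0.3569]
Step 50: x=[0.3049] v=[-0.2335]
Step 51: x=[0.2994] v=[-0.1092]
Step 52: x=[0.3002] v=[0.0155]
First v>=0 after going negative at step 52, time=2.6000

Answer: 2.6000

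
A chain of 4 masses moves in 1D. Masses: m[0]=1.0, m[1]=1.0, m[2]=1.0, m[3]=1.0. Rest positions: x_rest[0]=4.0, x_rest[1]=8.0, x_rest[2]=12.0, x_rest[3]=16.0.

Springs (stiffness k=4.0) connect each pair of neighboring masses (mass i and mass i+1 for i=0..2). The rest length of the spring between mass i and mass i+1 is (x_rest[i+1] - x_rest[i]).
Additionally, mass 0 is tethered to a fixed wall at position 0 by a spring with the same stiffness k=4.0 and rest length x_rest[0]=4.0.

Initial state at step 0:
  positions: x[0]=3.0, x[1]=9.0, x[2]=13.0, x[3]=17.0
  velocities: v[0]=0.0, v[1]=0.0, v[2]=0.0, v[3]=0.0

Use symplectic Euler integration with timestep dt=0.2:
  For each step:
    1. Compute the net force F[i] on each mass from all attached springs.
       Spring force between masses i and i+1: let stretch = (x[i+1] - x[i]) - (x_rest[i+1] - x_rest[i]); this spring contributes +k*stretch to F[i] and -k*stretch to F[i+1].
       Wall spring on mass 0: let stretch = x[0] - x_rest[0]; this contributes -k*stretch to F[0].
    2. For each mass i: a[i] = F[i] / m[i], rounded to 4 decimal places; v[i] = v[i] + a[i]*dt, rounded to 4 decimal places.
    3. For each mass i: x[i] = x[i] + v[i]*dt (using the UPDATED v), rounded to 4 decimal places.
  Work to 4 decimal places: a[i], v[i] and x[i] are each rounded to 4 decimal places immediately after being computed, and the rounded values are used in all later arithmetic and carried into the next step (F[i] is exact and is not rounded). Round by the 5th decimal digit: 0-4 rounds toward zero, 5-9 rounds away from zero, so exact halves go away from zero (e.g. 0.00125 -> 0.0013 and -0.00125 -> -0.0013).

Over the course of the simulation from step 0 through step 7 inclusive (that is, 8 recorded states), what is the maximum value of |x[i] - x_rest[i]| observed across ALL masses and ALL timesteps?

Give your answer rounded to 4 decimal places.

Answer: 1.3416

Derivation:
Step 0: x=[3.0000 9.0000 13.0000 17.0000] v=[0.0000 0.0000 0.0000 0.0000]
Step 1: x=[3.4800 8.6800 13.0000 17.0000] v=[2.4000 -1.6000 0.0000 0.0000]
Step 2: x=[4.2352 8.2192 12.9488 17.0000] v=[3.7760 -2.3040 -0.2560 0.0000]
Step 3: x=[4.9502 7.8777 12.7891 16.9918] v=[3.5750 -1.7075 -0.7987 -0.0410]
Step 4: x=[5.3416 7.8536 12.5160 16.9512] v=[1.9568 -0.1204 -1.3657 -0.2032]
Step 5: x=[5.2802 8.1736 12.2065 16.8409] v=[-0.3069 1.5999 -1.5475 -0.5514]
Step 6: x=[4.8369 8.6759 11.9932 16.6291] v=[-2.2163 2.5115 -1.0663 -1.0589]
Step 7: x=[4.2340 9.0947 11.9909 16.3156] v=[-3.0146 2.0941 -0.0114 -1.5676]
Max displacement = 1.3416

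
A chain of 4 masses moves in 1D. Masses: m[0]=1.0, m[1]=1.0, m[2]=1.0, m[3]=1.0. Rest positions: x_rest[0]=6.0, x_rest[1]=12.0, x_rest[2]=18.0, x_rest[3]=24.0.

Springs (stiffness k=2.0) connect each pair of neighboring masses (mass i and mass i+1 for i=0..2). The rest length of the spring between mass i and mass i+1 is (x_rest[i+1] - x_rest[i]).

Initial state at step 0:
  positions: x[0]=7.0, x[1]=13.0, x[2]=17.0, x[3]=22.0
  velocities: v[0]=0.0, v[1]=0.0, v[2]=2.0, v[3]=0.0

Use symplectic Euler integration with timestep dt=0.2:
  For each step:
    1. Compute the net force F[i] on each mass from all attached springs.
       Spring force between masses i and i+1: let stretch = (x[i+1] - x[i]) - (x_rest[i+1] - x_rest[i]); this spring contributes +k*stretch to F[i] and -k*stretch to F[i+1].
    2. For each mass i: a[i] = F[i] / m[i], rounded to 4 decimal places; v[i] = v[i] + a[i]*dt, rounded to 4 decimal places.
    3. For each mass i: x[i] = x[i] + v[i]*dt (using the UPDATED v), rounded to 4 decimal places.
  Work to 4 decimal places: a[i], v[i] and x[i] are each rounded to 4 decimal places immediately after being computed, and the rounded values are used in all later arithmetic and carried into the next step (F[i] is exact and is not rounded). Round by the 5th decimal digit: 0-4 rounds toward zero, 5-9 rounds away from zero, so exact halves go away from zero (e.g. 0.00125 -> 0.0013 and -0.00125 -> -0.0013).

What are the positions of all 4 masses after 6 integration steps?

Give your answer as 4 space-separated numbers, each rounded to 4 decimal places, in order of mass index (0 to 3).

Answer: 6.4767 11.9664 18.6304 24.3267

Derivation:
Step 0: x=[7.0000 13.0000 17.0000 22.0000] v=[0.0000 0.0000 2.0000 0.0000]
Step 1: x=[7.0000 12.8400 17.4800 22.0800] v=[0.0000 -0.8000 2.4000 0.4000]
Step 2: x=[6.9872 12.5840 17.9568 22.2720] v=[-0.0640 -1.2800 2.3840 0.9600]
Step 3: x=[6.9421 12.3101 18.3490 22.5988] v=[-0.2253 -1.3696 1.9610 1.6339]
Step 4: x=[6.8465 12.0899 18.5981 23.0656] v=[-0.4781 -1.1012 1.2454 2.3340]
Step 5: x=[6.6904 11.9708 18.6839 23.6550] v=[-0.7807 -0.5953 0.4291 2.9470]
Step 6: x=[6.4767 11.9664 18.6304 24.3267] v=[-1.0685 -0.0222 -0.2677 3.3586]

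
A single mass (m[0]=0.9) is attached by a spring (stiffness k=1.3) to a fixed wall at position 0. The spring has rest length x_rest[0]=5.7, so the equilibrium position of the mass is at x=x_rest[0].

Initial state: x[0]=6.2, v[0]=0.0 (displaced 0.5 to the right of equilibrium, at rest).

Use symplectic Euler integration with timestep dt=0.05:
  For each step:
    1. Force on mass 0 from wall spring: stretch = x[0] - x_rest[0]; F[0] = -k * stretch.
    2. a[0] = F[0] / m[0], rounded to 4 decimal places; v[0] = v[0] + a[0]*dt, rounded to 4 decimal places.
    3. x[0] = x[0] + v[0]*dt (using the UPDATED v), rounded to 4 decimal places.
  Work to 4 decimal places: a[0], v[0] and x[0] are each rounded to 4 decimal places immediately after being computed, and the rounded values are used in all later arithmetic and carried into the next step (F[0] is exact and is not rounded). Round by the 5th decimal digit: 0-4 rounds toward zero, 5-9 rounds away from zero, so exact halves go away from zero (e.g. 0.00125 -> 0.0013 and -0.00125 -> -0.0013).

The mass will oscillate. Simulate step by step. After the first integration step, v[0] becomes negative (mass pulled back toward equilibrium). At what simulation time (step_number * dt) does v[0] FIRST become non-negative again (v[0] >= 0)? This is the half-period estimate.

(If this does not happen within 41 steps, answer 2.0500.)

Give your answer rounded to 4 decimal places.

Answer: 2.0500

Derivation:
Step 0: x=[6.2000] v=[0.0000]
Step 1: x=[6.1982] v=[-0.0361]
Step 2: x=[6.1946] v=[-0.0721]
Step 3: x=[6.1892] v=[-0.1078]
Step 4: x=[6.1820] v=[-0.1431]
Step 5: x=[6.1731] v=[-0.1779]
Step 6: x=[6.1625] v=[-0.2121]
Step 7: x=[6.1502] v=[-0.2455]
Step 8: x=[6.1363] v=[-0.2780]
Step 9: x=[6.1208] v=[-0.3095]
Step 10: x=[6.1038] v=[-0.3399]
Step 11: x=[6.0853] v=[-0.3691]
Step 12: x=[6.0655] v=[-0.3969]
Step 13: x=[6.0443] v=[-0.4233]
Step 14: x=[6.0219] v=[-0.4482]
Step 15: x=[5.9983] v=[-0.4715]
Step 16: x=[5.9737] v=[-0.4930]
Step 17: x=[5.9481] v=[-0.5128]
Step 18: x=[5.9216] v=[-0.5307]
Step 19: x=[5.8943] v=[-0.5467]
Step 20: x=[5.8663] v=[-0.5607]
Step 21: x=[5.8377] v=[-0.5727]
Step 22: x=[5.8086] v=[-0.5826]
Step 23: x=[5.7791] v=[-0.5904]
Step 24: x=[5.7493] v=[-0.5961]
Step 25: x=[5.7193] v=[-0.5997]
Step 26: x=[5.6892] v=[-0.6011]
Step 27: x=[5.6592] v=[-0.6003]
Step 28: x=[5.6293] v=[-0.5974]
Step 29: x=[5.5997] v=[-0.5923]
Step 30: x=[5.5704] v=[-0.5851]
Step 31: x=[5.5416] v=[-0.5757]
Step 32: x=[5.5134] v=[-0.5643]
Step 33: x=[5.4859] v=[-0.5508]
Step 34: x=[5.4591] v=[-0.5353]
Step 35: x=[5.4332] v=[-0.5179]
Step 36: x=[5.4083] v=[-0.4986]
Step 37: x=[5.3844] v=[-0.4775]
Step 38: x=[5.3617] v=[-0.4547]
Step 39: x=[5.3402] v=[-0.4303]
Step 40: x=[5.3200] v=[-0.4043]
Step 41: x=[5.3012] v=[-0.3769]
v[0] did not become non-negative within 41 steps; using fallback time=2.0500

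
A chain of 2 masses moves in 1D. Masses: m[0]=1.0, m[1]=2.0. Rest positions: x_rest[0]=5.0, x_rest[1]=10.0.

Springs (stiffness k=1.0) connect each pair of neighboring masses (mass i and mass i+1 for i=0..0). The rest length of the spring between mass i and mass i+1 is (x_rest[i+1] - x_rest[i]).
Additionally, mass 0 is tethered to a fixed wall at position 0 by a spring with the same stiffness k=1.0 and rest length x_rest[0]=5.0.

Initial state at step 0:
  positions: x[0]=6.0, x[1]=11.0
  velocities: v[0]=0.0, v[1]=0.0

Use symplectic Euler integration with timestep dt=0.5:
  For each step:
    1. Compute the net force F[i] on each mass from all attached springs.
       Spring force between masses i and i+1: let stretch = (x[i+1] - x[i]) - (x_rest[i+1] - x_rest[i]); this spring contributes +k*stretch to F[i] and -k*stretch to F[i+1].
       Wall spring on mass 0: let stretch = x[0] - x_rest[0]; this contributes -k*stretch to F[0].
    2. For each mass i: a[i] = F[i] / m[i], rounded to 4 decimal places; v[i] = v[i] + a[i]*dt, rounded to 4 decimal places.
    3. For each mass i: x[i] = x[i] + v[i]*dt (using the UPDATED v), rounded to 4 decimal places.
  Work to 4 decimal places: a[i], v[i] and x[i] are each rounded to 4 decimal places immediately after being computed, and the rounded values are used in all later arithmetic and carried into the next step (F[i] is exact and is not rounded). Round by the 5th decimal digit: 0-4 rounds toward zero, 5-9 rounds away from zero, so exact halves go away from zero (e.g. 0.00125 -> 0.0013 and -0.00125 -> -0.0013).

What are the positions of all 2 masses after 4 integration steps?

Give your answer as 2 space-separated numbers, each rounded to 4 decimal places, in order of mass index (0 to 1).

Step 0: x=[6.0000 11.0000] v=[0.0000 0.0000]
Step 1: x=[5.7500 11.0000] v=[-0.5000 0.0000]
Step 2: x=[5.3750 10.9688] v=[-0.7500 -0.0625]
Step 3: x=[5.0547 10.8633] v=[-0.6406 -0.2110]
Step 4: x=[4.9229 10.6567] v=[-0.2637 -0.4132]

Answer: 4.9229 10.6567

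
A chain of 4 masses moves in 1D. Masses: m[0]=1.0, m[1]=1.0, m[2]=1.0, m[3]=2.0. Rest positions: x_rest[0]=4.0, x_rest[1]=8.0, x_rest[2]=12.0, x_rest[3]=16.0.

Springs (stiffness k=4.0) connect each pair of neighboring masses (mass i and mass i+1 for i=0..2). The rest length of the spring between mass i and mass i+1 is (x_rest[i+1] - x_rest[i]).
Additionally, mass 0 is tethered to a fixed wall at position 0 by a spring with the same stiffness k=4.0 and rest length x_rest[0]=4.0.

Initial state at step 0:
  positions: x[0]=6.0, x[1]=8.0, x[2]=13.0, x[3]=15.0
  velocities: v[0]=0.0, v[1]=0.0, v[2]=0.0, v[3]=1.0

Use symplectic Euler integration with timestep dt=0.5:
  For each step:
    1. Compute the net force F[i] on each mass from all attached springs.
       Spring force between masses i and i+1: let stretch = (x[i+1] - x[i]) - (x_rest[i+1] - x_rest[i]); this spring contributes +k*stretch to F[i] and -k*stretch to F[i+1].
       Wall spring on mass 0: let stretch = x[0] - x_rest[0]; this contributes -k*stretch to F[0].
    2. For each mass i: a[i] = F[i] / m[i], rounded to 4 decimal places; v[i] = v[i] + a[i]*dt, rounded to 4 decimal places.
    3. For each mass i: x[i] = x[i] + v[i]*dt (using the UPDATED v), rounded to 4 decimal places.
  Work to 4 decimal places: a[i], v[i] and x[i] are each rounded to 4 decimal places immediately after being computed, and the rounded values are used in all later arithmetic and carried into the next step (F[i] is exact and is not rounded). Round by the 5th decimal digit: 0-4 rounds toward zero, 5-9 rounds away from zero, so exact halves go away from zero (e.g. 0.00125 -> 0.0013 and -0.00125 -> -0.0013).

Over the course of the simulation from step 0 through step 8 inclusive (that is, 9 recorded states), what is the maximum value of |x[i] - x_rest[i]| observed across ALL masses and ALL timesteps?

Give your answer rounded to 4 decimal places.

Answer: 5.4375

Derivation:
Step 0: x=[6.0000 8.0000 13.0000 15.0000] v=[0.0000 0.0000 0.0000 1.0000]
Step 1: x=[2.0000 11.0000 10.0000 16.5000] v=[-8.0000 6.0000 -6.0000 3.0000]
Step 2: x=[5.0000 4.0000 14.5000 16.7500] v=[6.0000 -14.0000 9.0000 0.5000]
Step 3: x=[2.0000 8.5000 10.7500 17.8750] v=[-6.0000 9.0000 -7.5000 2.2500]
Step 4: x=[3.5000 8.7500 11.8750 17.4375] v=[3.0000 0.5000 2.2500 -0.8750]
Step 5: x=[6.7500 6.8750 15.4375 16.2188] v=[6.5000 -3.7500 7.1250 -2.4375]
Step 6: x=[3.3750 13.4375 11.2188 16.6094] v=[-6.7500 13.1250 -8.4374 0.7812]
Step 7: x=[6.6875 7.7188 14.6094 16.3047] v=[6.6250 -11.4374 6.7812 -0.6094]
Step 8: x=[4.3438 7.8594 12.8047 17.1524] v=[-4.6874 0.2812 -3.6094 1.6953]
Max displacement = 5.4375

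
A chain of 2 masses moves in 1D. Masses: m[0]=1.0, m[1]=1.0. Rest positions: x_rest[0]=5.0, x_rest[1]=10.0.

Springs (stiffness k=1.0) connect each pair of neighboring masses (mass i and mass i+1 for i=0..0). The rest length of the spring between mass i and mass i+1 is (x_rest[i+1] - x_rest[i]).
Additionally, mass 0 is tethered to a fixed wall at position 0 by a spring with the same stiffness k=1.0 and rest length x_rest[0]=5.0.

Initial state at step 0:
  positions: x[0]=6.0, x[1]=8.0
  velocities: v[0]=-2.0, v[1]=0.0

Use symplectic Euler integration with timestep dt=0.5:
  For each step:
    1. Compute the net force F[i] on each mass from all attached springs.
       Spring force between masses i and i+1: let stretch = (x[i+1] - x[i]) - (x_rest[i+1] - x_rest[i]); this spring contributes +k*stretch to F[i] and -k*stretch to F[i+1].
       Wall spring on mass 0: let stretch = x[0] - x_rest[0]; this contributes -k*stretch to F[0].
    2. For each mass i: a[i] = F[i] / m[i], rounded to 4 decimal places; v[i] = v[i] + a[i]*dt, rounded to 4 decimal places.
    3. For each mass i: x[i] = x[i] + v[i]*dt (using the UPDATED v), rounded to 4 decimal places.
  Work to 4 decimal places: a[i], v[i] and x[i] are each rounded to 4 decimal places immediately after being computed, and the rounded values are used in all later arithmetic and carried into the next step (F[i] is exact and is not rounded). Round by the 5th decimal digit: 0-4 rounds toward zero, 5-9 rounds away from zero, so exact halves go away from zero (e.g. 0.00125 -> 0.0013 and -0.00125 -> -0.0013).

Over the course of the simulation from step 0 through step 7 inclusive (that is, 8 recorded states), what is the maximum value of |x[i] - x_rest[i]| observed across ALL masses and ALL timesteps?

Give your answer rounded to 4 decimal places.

Answer: 3.3281

Derivation:
Step 0: x=[6.0000 8.0000] v=[-2.0000 0.0000]
Step 1: x=[4.0000 8.7500] v=[-4.0000 1.5000]
Step 2: x=[2.1875 9.5625] v=[-3.6250 1.6250]
Step 3: x=[1.6719 9.7813] v=[-1.0313 0.4375]
Step 4: x=[2.7657 9.2227] v=[2.1875 -1.1172]
Step 5: x=[4.7823 8.2999] v=[4.0332 -1.8457]
Step 6: x=[6.4828 7.7477] v=[3.4009 -1.1045]
Step 7: x=[6.8788 8.1293] v=[0.7920 0.7631]
Max displacement = 3.3281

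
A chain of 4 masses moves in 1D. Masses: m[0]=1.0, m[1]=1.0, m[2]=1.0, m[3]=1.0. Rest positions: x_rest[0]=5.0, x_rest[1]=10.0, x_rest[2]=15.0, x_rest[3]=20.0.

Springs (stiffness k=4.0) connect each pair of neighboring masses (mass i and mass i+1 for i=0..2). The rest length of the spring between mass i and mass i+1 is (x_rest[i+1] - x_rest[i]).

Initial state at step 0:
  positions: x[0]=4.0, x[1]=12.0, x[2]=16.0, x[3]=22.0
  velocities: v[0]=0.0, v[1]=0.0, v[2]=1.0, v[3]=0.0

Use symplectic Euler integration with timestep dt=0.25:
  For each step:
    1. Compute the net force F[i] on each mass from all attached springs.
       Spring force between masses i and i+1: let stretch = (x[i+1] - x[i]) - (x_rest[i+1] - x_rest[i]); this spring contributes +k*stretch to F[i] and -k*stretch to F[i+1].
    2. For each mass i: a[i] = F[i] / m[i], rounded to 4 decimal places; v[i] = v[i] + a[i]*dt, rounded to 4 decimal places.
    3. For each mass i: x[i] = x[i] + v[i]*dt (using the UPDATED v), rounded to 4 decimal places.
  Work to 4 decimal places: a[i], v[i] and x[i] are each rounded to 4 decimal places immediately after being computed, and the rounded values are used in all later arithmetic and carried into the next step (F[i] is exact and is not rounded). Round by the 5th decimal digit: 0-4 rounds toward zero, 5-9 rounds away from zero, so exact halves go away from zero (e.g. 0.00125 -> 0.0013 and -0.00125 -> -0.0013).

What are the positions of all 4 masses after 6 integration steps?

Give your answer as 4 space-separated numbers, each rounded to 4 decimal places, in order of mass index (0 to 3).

Answer: 6.8130 12.7602 14.7984 21.1285

Derivation:
Step 0: x=[4.0000 12.0000 16.0000 22.0000] v=[0.0000 0.0000 1.0000 0.0000]
Step 1: x=[4.7500 11.0000 16.7500 21.7500] v=[3.0000 -4.0000 3.0000 -1.0000]
Step 2: x=[5.8125 9.8750 17.3125 21.5000] v=[4.2500 -4.5000 2.2500 -1.0000]
Step 3: x=[6.6406 9.5938 17.0625 21.4531] v=[3.3125 -1.1250 -1.0000 -0.1875]
Step 4: x=[6.9570 10.4414 16.0430 21.5586] v=[1.2657 3.3905 -4.0781 0.4219]
Step 5: x=[6.8945 11.8183 15.0020 21.5352] v=[-0.2499 5.5077 -4.1641 -0.0937]
Step 6: x=[6.8130 12.7602 14.7984 21.1285] v=[-0.3261 3.7676 -0.8146 -1.6269]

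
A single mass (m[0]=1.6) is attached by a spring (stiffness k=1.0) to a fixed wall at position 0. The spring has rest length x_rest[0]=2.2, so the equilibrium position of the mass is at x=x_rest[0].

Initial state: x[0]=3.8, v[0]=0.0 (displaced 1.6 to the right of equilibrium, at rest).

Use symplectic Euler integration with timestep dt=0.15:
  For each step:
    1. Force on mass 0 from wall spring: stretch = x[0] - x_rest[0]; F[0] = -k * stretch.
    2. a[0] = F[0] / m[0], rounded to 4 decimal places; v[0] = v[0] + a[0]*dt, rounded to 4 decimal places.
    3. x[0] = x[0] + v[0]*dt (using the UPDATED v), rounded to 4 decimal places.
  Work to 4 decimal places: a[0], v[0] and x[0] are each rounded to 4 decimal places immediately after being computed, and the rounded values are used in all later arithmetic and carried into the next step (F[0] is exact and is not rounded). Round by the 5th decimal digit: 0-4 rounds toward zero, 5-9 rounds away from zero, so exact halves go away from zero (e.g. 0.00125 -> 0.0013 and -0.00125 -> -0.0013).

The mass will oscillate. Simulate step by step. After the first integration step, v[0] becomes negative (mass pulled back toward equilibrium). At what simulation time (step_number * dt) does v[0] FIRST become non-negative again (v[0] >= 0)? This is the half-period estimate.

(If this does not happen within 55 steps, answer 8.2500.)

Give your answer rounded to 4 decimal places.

Answer: 4.0500

Derivation:
Step 0: x=[3.8000] v=[0.0000]
Step 1: x=[3.7775] v=[-0.1500]
Step 2: x=[3.7328] v=[-0.2979]
Step 3: x=[3.6666] v=[-0.4416]
Step 4: x=[3.5797] v=[-0.5791]
Step 5: x=[3.4734] v=[-0.7084]
Step 6: x=[3.3492] v=[-0.8278]
Step 7: x=[3.2089] v=[-0.9355]
Step 8: x=[3.0544] v=[-1.0301]
Step 9: x=[2.8879] v=[-1.1102]
Step 10: x=[2.7117] v=[-1.1747]
Step 11: x=[2.5283] v=[-1.2227]
Step 12: x=[2.3403] v=[-1.2535]
Step 13: x=[2.1503] v=[-1.2667]
Step 14: x=[1.9610] v=[-1.2620]
Step 15: x=[1.7751] v=[-1.2396]
Step 16: x=[1.5951] v=[-1.1998]
Step 17: x=[1.4236] v=[-1.1431]
Step 18: x=[1.2631] v=[-1.0703]
Step 19: x=[1.1157] v=[-0.9825]
Step 20: x=[0.9836] v=[-0.8808]
Step 21: x=[0.8686] v=[-0.7668]
Step 22: x=[0.7723] v=[-0.6420]
Step 23: x=[0.6961] v=[-0.5082]
Step 24: x=[0.6410] v=[-0.3672]
Step 25: x=[0.6079] v=[-0.2210]
Step 26: x=[0.5971] v=[-0.0717]
Step 27: x=[0.6089] v=[0.0786]
First v>=0 after going negative at step 27, time=4.0500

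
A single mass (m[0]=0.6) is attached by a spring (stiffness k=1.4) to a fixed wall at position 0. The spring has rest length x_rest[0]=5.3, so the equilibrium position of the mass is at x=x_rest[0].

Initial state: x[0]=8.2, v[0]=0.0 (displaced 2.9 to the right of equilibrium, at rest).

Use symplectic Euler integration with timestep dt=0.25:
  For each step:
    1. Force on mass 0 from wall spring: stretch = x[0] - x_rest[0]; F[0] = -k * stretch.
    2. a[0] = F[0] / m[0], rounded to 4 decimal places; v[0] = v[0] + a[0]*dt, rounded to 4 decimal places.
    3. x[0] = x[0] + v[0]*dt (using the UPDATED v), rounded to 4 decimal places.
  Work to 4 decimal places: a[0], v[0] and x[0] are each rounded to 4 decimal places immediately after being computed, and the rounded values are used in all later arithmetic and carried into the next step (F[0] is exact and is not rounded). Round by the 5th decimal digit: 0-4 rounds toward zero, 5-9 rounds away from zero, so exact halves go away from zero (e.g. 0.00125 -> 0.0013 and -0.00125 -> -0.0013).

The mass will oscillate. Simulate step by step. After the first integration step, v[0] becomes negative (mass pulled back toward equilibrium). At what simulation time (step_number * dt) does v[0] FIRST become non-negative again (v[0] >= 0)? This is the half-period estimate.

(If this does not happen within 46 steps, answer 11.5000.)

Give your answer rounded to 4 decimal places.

Answer: 2.2500

Derivation:
Step 0: x=[8.2000] v=[0.0000]
Step 1: x=[7.7771] v=[-1.6917]
Step 2: x=[6.9929] v=[-3.1367]
Step 3: x=[5.9619] v=[-4.1242]
Step 4: x=[4.8343] v=[-4.5103]
Step 5: x=[3.7746] v=[-4.2387]
Step 6: x=[2.9374] v=[-3.3489]
Step 7: x=[2.4447] v=[-1.9707]
Step 8: x=[2.3684] v=[-0.3051]
Step 9: x=[2.7197] v=[1.4050]
First v>=0 after going negative at step 9, time=2.2500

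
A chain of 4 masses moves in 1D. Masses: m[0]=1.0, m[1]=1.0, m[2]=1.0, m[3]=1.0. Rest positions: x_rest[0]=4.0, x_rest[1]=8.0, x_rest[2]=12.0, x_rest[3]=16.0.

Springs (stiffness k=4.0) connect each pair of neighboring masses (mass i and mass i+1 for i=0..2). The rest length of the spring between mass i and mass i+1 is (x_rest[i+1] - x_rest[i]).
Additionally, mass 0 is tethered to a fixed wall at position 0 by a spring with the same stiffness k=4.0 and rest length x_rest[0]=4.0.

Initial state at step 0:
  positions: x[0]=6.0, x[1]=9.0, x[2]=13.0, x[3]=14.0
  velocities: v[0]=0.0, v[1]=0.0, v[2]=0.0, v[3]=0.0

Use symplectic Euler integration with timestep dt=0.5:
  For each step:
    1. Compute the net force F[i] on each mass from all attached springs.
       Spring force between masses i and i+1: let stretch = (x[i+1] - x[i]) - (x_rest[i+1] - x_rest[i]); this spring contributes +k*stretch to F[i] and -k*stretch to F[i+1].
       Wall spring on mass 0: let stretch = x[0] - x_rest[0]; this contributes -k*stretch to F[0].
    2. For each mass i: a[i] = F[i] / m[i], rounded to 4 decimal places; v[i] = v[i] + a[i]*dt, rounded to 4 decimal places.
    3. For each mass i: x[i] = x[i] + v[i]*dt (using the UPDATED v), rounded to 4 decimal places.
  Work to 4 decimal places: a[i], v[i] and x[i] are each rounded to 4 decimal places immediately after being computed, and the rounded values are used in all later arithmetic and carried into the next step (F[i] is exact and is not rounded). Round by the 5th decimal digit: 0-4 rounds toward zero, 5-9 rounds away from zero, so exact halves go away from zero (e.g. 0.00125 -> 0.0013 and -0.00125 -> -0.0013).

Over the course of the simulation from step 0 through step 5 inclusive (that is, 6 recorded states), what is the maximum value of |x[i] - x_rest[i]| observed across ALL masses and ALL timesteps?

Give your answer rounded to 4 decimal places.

Step 0: x=[6.0000 9.0000 13.0000 14.0000] v=[0.0000 0.0000 0.0000 0.0000]
Step 1: x=[3.0000 10.0000 10.0000 17.0000] v=[-6.0000 2.0000 -6.0000 6.0000]
Step 2: x=[4.0000 4.0000 14.0000 17.0000] v=[2.0000 -12.0000 8.0000 0.0000]
Step 3: x=[1.0000 8.0000 11.0000 18.0000] v=[-6.0000 8.0000 -6.0000 2.0000]
Step 4: x=[4.0000 8.0000 12.0000 16.0000] v=[6.0000 0.0000 2.0000 -4.0000]
Step 5: x=[7.0000 8.0000 13.0000 14.0000] v=[6.0000 0.0000 2.0000 -4.0000]
Max displacement = 4.0000

Answer: 4.0000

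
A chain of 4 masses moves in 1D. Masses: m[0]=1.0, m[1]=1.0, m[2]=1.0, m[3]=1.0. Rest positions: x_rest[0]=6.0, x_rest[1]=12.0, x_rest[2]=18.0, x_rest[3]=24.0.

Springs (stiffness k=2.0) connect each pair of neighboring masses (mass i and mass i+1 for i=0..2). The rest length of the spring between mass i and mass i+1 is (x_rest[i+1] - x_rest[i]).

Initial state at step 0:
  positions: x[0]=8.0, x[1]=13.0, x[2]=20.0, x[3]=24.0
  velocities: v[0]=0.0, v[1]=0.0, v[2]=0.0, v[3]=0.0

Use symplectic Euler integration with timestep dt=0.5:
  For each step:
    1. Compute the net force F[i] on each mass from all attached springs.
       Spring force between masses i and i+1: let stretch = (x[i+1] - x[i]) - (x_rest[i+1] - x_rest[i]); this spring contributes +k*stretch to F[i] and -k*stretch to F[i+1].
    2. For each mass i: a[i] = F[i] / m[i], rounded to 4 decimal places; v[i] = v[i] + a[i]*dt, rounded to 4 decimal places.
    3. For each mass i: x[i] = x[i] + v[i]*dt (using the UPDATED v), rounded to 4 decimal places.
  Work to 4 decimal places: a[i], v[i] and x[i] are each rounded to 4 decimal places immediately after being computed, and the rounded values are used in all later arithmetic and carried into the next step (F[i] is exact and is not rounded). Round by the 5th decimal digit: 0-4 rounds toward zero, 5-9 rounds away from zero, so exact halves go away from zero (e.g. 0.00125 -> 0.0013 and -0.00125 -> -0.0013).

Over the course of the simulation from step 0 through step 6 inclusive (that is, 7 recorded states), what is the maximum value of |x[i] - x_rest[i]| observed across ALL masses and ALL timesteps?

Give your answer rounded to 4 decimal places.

Step 0: x=[8.0000 13.0000 20.0000 24.0000] v=[0.0000 0.0000 0.0000 0.0000]
Step 1: x=[7.5000 14.0000 18.5000 25.0000] v=[-1.0000 2.0000 -3.0000 2.0000]
Step 2: x=[7.2500 14.0000 18.0000 25.7500] v=[-0.5000 0.0000 -1.0000 1.5000]
Step 3: x=[7.3750 12.6250 19.3750 25.6250] v=[0.2500 -2.7500 2.7500 -0.2500]
Step 4: x=[7.1250 12.0000 20.5000 25.3750] v=[-0.5000 -1.2500 2.2500 -0.5000]
Step 5: x=[6.3125 13.1875 19.8125 25.6875] v=[-1.6250 2.3750 -1.3750 0.6250]
Step 6: x=[5.9375 14.2500 18.7500 26.0625] v=[-0.7500 2.1250 -2.1250 0.7500]
Max displacement = 2.5000

Answer: 2.5000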